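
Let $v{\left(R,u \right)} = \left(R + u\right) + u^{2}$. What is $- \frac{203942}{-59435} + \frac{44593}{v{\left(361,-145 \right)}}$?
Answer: $\frac{6982316977}{1262458835} \approx 5.5307$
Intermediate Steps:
$v{\left(R,u \right)} = R + u + u^{2}$
$- \frac{203942}{-59435} + \frac{44593}{v{\left(361,-145 \right)}} = - \frac{203942}{-59435} + \frac{44593}{361 - 145 + \left(-145\right)^{2}} = \left(-203942\right) \left(- \frac{1}{59435}\right) + \frac{44593}{361 - 145 + 21025} = \frac{203942}{59435} + \frac{44593}{21241} = \frac{6982316977}{1262458835}$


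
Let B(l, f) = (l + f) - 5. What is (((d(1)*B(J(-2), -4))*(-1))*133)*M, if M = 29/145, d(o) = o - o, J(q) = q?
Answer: 0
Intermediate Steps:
d(o) = 0
B(l, f) = -5 + f + l (B(l, f) = (f + l) - 5 = -5 + f + l)
M = 1/5 (M = 29*(1/145) = 1/5 ≈ 0.20000)
(((d(1)*B(J(-2), -4))*(-1))*133)*M = (((0*(-5 - 4 - 2))*(-1))*133)*(1/5) = (((0*(-11))*(-1))*133)*(1/5) = ((0*(-1))*133)*(1/5) = (0*133)*(1/5) = 0*(1/5) = 0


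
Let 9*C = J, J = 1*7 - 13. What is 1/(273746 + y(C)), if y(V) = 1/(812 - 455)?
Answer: 357/97727323 ≈ 3.6530e-6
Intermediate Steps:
J = -6 (J = 7 - 13 = -6)
C = -2/3 (C = (1/9)*(-6) = -2/3 ≈ -0.66667)
y(V) = 1/357
1/(273746 + y(C)) = 1/(273746 + 1/357) = 1/(97727323/357) = 357/97727323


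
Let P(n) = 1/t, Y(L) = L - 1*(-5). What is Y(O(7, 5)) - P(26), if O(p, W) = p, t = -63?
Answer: 757/63 ≈ 12.016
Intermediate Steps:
Y(L) = 5 + L (Y(L) = L + 5 = 5 + L)
P(n) = -1/63 (P(n) = 1/(-63) = -1/63)
Y(O(7, 5)) - P(26) = (5 + 7) - 1*(-1/63) = 12 + 1/63 = 757/63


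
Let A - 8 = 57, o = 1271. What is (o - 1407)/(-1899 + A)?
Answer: 68/917 ≈ 0.074155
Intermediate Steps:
A = 65 (A = 8 + 57 = 65)
(o - 1407)/(-1899 + A) = (1271 - 1407)/(-1899 + 65) = -136/(-1834) = -136*(-1/1834) = 68/917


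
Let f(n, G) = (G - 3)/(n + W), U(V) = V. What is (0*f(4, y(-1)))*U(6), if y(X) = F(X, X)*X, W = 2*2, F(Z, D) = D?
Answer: 0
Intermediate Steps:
W = 4
y(X) = X² (y(X) = X*X = X²)
f(n, G) = (-3 + G)/(4 + n) (f(n, G) = (G - 3)/(n + 4) = (-3 + G)/(4 + n))
(0*f(4, y(-1)))*U(6) = (0*((-3 + (-1)²)/(4 + 4)))*6 = (0*((-3 + 1)/8))*6 = (0*((⅛)*(-2)))*6 = (0*(-¼))*6 = 0*6 = 0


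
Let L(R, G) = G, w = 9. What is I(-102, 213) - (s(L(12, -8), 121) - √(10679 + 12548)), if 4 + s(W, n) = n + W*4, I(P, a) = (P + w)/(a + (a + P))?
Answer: -9211/108 + √23227 ≈ 67.117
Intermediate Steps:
I(P, a) = (9 + P)/(P + 2*a) (I(P, a) = (P + 9)/(a + (a + P)) = (9 + P)/(a + (P + a)) = (9 + P)/(P + 2*a))
s(W, n) = -4 + n + 4*W (s(W, n) = -4 + (n + W*4) = -4 + (n + 4*W) = -4 + n + 4*W)
I(-102, 213) - (s(L(12, -8), 121) - √(10679 + 12548)) = (9 - 102)/(-102 + 2*213) - ((-4 + 121 + 4*(-8)) - √(10679 + 12548)) = -93/(-102 + 426) - ((-4 + 121 - 32) - √23227) = -93/324 - (85 - √23227) = (1/324)*(-93) + (-85 + √23227) = -31/108 + (-85 + √23227) = -9211/108 + √23227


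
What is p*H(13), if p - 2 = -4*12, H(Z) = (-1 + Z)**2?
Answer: -6624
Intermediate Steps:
p = -46 (p = 2 - 4*12 = 2 - 48 = -46)
p*H(13) = -46*(-1 + 13)**2 = -46*12**2 = -46*144 = -6624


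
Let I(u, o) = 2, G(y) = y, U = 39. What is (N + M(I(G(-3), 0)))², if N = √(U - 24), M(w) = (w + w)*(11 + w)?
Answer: (52 + √15)² ≈ 3121.8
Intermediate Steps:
M(w) = 2*w*(11 + w) (M(w) = (2*w)*(11 + w) = 2*w*(11 + w))
N = √15 (N = √(39 - 24) = √15 ≈ 3.8730)
(N + M(I(G(-3), 0)))² = (√15 + 2*2*(11 + 2))² = (√15 + 2*2*13)² = (√15 + 52)² = (52 + √15)²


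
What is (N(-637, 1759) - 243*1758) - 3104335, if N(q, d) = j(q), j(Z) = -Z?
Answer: -3530892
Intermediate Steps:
N(q, d) = -q
(N(-637, 1759) - 243*1758) - 3104335 = (-1*(-637) - 243*1758) - 3104335 = (637 - 427194) - 3104335 = -426557 - 3104335 = -3530892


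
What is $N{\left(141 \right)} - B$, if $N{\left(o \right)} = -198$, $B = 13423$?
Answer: $-13621$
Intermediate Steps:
$N{\left(141 \right)} - B = -198 - 13423 = -13621$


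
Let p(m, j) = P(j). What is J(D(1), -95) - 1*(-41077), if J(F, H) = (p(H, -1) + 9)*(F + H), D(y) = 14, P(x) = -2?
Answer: 40510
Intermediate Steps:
p(m, j) = -2
J(F, H) = 7*F + 7*H (J(F, H) = (-2 + 9)*(F + H) = 7*(F + H) = 7*F + 7*H)
J(D(1), -95) - 1*(-41077) = (7*14 + 7*(-95)) - 1*(-41077) = (98 - 665) + 41077 = -567 + 41077 = 40510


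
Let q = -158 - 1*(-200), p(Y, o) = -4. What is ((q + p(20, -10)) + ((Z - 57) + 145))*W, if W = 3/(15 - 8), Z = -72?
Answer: 162/7 ≈ 23.143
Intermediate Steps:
W = 3/7 ≈ 0.42857
q = 42 (q = -158 + 200 = 42)
((q + p(20, -10)) + ((Z - 57) + 145))*W = ((42 - 4) + ((-72 - 57) + 145))*(3/7) = (38 + (-129 + 145))*(3/7) = (38 + 16)*(3/7) = 54*(3/7) = 162/7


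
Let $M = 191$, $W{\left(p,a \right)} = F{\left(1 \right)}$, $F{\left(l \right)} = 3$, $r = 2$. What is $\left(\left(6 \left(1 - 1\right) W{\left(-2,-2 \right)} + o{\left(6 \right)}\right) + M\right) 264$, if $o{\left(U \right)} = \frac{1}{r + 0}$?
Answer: $50556$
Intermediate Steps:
$W{\left(p,a \right)} = 3$
$o{\left(U \right)} = \frac{1}{2}$ ($o{\left(U \right)} = \frac{1}{2 + 0} = \frac{1}{2}$)
$\left(\left(6 \left(1 - 1\right) W{\left(-2,-2 \right)} + o{\left(6 \right)}\right) + M\right) 264 = \left(\left(6 \left(1 - 1\right) 3 + \frac{1}{2}\right) + 191\right) 264 = \left(\left(6 \cdot 0 \cdot 3 + \frac{1}{2}\right) + 191\right) 264 = \left(\left(0 \cdot 3 + \frac{1}{2}\right) + 191\right) 264 = \left(\left(0 + \frac{1}{2}\right) + 191\right) 264 = \left(\frac{1}{2} + 191\right) 264 = \frac{383}{2} \cdot 264 = 50556$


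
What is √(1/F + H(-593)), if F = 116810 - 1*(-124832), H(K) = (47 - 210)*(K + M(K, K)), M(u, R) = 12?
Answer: √5529789251540934/241642 ≈ 307.74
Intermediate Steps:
H(K) = -1956 - 163*K (H(K) = (47 - 210)*(K + 12) = -163*(12 + K) = -1956 - 163*K)
F = 241642 (F = 116810 + 124832 = 241642)
√(1/F + H(-593)) = √(1/241642 + (-1956 - 163*(-593))) = √(1/241642 + (-1956 + 96659)) = √(1/241642 + 94703) = √(22884222327/241642) = √5529789251540934/241642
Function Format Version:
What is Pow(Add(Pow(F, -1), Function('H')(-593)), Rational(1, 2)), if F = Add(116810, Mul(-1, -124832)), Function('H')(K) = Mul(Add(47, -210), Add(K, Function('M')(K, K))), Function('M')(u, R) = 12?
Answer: Mul(Rational(1, 241642), Pow(5529789251540934, Rational(1, 2))) ≈ 307.74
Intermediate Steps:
Function('H')(K) = Add(-1956, Mul(-163, K)) (Function('H')(K) = Mul(Add(47, -210), Add(K, 12)) = Mul(-163, Add(12, K)) = Add(-1956, Mul(-163, K)))
F = 241642 (F = Add(116810, 124832) = 241642)
Pow(Add(Pow(F, -1), Function('H')(-593)), Rational(1, 2)) = Pow(Add(Pow(241642, -1), Add(-1956, Mul(-163, -593))), Rational(1, 2)) = Pow(Add(Rational(1, 241642), Add(-1956, 96659)), Rational(1, 2)) = Pow(Add(Rational(1, 241642), 94703), Rational(1, 2)) = Pow(Rational(22884222327, 241642), Rational(1, 2)) = Mul(Rational(1, 241642), Pow(5529789251540934, Rational(1, 2)))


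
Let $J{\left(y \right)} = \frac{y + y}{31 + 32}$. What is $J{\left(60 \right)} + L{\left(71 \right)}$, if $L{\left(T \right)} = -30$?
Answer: $- \frac{590}{21} \approx -28.095$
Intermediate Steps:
$J{\left(y \right)} = \frac{2 y}{63}$
$J{\left(60 \right)} + L{\left(71 \right)} = \frac{2}{63} \cdot 60 - 30 = \frac{40}{21} - 30 = - \frac{590}{21}$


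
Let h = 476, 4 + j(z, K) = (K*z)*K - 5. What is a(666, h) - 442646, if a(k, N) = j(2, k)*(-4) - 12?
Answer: -3991070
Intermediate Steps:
j(z, K) = -9 + z*K² (j(z, K) = -4 + ((K*z)*K - 5) = -4 + (z*K² - 5) = -4 + (-5 + z*K²) = -9 + z*K²)
a(k, N) = 24 - 8*k² (a(k, N) = (-9 + 2*k²)*(-4) - 12 = (36 - 8*k²) - 12 = 24 - 8*k²)
a(666, h) - 442646 = (24 - 8*666²) - 442646 = (24 - 8*443556) - 442646 = (24 - 3548448) - 442646 = -3548424 - 442646 = -3991070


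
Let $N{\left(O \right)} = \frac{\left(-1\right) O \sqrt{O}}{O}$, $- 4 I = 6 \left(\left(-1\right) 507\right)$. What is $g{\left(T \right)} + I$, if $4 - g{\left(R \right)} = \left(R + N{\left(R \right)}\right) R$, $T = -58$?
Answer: $- \frac{5199}{2} - 58 i \sqrt{58} \approx -2599.5 - 441.71 i$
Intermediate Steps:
$I = \frac{1521}{2}$ ($I = - \frac{6 \left(\left(-1\right) 507\right)}{4} = - \frac{6 \left(-507\right)}{4} = \left(- \frac{1}{4}\right) \left(-3042\right) = \frac{1521}{2} \approx 760.5$)
$N{\left(O \right)} = - \sqrt{O}$ ($N{\left(O \right)} = \frac{\left(-1\right) O^{\frac{3}{2}}}{O} = - \sqrt{O}$)
$g{\left(R \right)} = 4 - R \left(R - \sqrt{R}\right)$ ($g{\left(R \right)} = 4 - \left(R - \sqrt{R}\right) R = 4 - R \left(R - \sqrt{R}\right)$)
$g{\left(T \right)} + I = \left(4 + \left(-58\right)^{\frac{3}{2}} - \left(-58\right)^{2}\right) + \frac{1521}{2} = \left(4 - 58 i \sqrt{58} - 3364\right) + \frac{1521}{2} = \left(-3360 - 58 i \sqrt{58}\right) + \frac{1521}{2} = - \frac{5199}{2} - 58 i \sqrt{58}$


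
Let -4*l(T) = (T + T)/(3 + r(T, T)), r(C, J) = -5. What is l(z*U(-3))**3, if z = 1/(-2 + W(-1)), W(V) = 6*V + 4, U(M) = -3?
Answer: 27/4096 ≈ 0.0065918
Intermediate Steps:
W(V) = 4 + 6*V
z = -1/4 (z = 1/(-2 + (4 + 6*(-1))) = 1/(-2 + (4 - 6)) = 1/(-2 - 2) = 1/(-4) = -1/4 ≈ -0.25000)
l(T) = T/4 (l(T) = -(T + T)/(4*(3 - 5)) = -2*T/(4*(-2)) = -2*T*(-1)/(4*2) = -(-1)*T/4 = T/4)
l(z*U(-3))**3 = ((-1/4*(-3))/4)**3 = ((1/4)*(3/4))**3 = (3/16)**3 = 27/4096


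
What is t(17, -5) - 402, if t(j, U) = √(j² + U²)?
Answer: -402 + √314 ≈ -384.28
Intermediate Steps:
t(j, U) = √(U² + j²)
t(17, -5) - 402 = √((-5)² + 17²) - 402 = √(25 + 289) - 402 = √314 - 402 = -402 + √314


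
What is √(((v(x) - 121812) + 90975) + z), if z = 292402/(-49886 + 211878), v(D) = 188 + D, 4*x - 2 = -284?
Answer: I*√50379723014829/40498 ≈ 175.26*I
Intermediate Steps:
x = -141/2 (x = ½ + (¼)*(-284) = ½ - 71 = -141/2 ≈ -70.500)
z = 146201/80996 (z = 292402/161992 = 292402*(1/161992) = 146201/80996 ≈ 1.8050)
√(((v(x) - 121812) + 90975) + z) = √((((188 - 141/2) - 121812) + 90975) + 146201/80996) = √(((235/2 - 121812) + 90975) + 146201/80996) = √((-243389/2 + 90975) + 146201/80996) = √(-61439/2 + 146201/80996) = √(-2488010421/80996) = I*√50379723014829/40498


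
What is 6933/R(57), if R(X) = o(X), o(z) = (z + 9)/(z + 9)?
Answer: 6933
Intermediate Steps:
o(z) = 1 (o(z) = (9 + z)/(9 + z) = 1)
R(X) = 1
6933/R(57) = 6933/1 = 6933*1 = 6933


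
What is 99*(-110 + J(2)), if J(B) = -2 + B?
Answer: -10890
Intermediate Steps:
99*(-110 + J(2)) = 99*(-110 + (-2 + 2)) = 99*(-110 + 0) = 99*(-110) = -10890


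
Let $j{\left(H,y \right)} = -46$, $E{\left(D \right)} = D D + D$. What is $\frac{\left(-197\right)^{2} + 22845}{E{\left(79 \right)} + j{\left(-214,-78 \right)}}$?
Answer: $\frac{30827}{3137} \approx 9.8269$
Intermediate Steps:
$E{\left(D \right)} = D + D^{2}$ ($E{\left(D \right)} = D^{2} + D = D + D^{2}$)
$\frac{\left(-197\right)^{2} + 22845}{E{\left(79 \right)} + j{\left(-214,-78 \right)}} = \frac{\left(-197\right)^{2} + 22845}{79 \left(1 + 79\right) - 46} = \frac{38809 + 22845}{79 \cdot 80 - 46} = \frac{61654}{6320 - 46} = \frac{61654}{6274} = 61654 \cdot \frac{1}{6274} = \frac{30827}{3137}$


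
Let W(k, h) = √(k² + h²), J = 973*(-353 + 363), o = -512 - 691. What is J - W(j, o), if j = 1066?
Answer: 9730 - √2583565 ≈ 8122.7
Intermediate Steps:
o = -1203
J = 9730 (J = 973*10 = 9730)
W(k, h) = √(h² + k²)
J - W(j, o) = 9730 - √((-1203)² + 1066²) = 9730 - √(1447209 + 1136356) = 9730 - √2583565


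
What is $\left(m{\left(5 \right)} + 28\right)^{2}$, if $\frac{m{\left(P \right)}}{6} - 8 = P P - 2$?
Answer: $45796$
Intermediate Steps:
$m{\left(P \right)} = 36 + 6 P^{2}$ ($m{\left(P \right)} = 48 + 6 \left(P P - 2\right) = 48 + 6 \left(P^{2} - 2\right) = 48 + 6 \left(-2 + P^{2}\right) = 48 + \left(-12 + 6 P^{2}\right) = 36 + 6 P^{2}$)
$\left(m{\left(5 \right)} + 28\right)^{2} = \left(\left(36 + 6 \cdot 5^{2}\right) + 28\right)^{2} = \left(\left(36 + 6 \cdot 25\right) + 28\right)^{2} = \left(\left(36 + 150\right) + 28\right)^{2} = \left(186 + 28\right)^{2} = 214^{2} = 45796$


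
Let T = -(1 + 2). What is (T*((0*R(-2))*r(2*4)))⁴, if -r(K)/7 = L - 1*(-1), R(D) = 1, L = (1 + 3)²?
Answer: 0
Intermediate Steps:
L = 16 (L = 4² = 16)
r(K) = -119 (r(K) = -7*(16 - 1*(-1)) = -7*(16 + 1) = -7*17 = -119)
T = -3 (T = -1*3 = -3)
(T*((0*R(-2))*r(2*4)))⁴ = (-3*0*1*(-119))⁴ = (-0*(-119))⁴ = (-3*0)⁴ = 0⁴ = 0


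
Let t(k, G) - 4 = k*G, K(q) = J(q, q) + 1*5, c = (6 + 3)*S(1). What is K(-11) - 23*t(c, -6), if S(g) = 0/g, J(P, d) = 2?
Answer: -85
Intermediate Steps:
S(g) = 0
c = 0 (c = (6 + 3)*0 = 9*0 = 0)
K(q) = 7 (K(q) = 2 + 1*5 = 2 + 5 = 7)
t(k, G) = 4 + G*k (t(k, G) = 4 + k*G = 4 + G*k)
K(-11) - 23*t(c, -6) = 7 - 23*(4 - 6*0) = 7 - 23*(4 + 0) = 7 - 23*4 = 7 - 92 = -85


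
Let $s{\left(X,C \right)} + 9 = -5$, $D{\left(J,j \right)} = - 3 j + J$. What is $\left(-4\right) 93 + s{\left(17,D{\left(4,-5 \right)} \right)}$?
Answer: $-386$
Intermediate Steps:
$D{\left(J,j \right)} = J - 3 j$
$s{\left(X,C \right)} = -14$ ($s{\left(X,C \right)} = -9 - 5 = -14$)
$\left(-4\right) 93 + s{\left(17,D{\left(4,-5 \right)} \right)} = \left(-4\right) 93 - 14 = -372 - 14 = -386$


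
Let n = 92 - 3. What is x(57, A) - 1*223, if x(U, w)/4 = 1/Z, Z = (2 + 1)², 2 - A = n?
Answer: -2003/9 ≈ -222.56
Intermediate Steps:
n = 89
A = -87 (A = 2 - 1*89 = 2 - 89 = -87)
Z = 9 (Z = 3² = 9)
x(U, w) = 4/9
x(57, A) - 1*223 = 4/9 - 1*223 = 4/9 - 223 = -2003/9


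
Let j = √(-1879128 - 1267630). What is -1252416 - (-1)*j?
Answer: -1252416 + I*√3146758 ≈ -1.2524e+6 + 1773.9*I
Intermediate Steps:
j = I*√3146758 (j = √(-3146758) = I*√3146758 ≈ 1773.9*I)
-1252416 - (-1)*j = -1252416 - (-1)*I*√3146758 = -1252416 + I*√3146758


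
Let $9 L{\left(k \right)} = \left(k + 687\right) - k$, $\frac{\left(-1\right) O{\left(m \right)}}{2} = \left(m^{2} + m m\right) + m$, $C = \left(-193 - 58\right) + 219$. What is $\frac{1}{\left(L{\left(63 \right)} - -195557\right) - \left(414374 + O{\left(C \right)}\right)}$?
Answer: $- \frac{3}{644126} \approx -4.6575 \cdot 10^{-6}$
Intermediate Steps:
$C = -32$ ($C = -251 + 219 = -32$)
$O{\left(m \right)} = - 4 m^{2} - 2 m$ ($O{\left(m \right)} = - 2 \left(\left(m^{2} + m m\right) + m\right) = - 2 \left(\left(m^{2} + m^{2}\right) + m\right) = - 2 \left(2 m^{2} + m\right) = - 2 \left(m + 2 m^{2}\right) = - 4 m^{2} - 2 m$)
$L{\left(k \right)} = \frac{229}{3}$ ($L{\left(k \right)} = \frac{\left(k + 687\right) - k}{9} = \frac{\left(687 + k\right) - k}{9} = \frac{1}{9} \cdot 687 = \frac{229}{3}$)
$\frac{1}{\left(L{\left(63 \right)} - -195557\right) - \left(414374 + O{\left(C \right)}\right)} = \frac{1}{\left(\frac{229}{3} - -195557\right) - \left(414374 - - 64 \left(1 + 2 \left(-32\right)\right)\right)} = \frac{1}{\left(\frac{229}{3} + 195557\right) - \left(414374 - - 64 \left(1 - 64\right)\right)} = \frac{1}{\frac{586900}{3} - \left(414374 - \left(-64\right) \left(-63\right)\right)} = \frac{1}{\frac{586900}{3} - 410342} = \frac{1}{- \frac{644126}{3}} = - \frac{3}{644126}$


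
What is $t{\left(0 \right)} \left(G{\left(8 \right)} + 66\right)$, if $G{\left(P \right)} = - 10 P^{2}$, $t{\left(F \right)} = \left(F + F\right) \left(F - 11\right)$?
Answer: $0$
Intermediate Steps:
$t{\left(F \right)} = 2 F \left(-11 + F\right)$
$t{\left(0 \right)} \left(G{\left(8 \right)} + 66\right) = 2 \cdot 0 \left(-11 + 0\right) \left(- 10 \cdot 8^{2} + 66\right) = 2 \cdot 0 \left(-11\right) \left(\left(-10\right) 64 + 66\right) = 0 \left(-640 + 66\right) = 0 \left(-574\right) = 0$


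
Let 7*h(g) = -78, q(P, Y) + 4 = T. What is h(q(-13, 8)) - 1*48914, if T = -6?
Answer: -342476/7 ≈ -48925.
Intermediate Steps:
q(P, Y) = -10 (q(P, Y) = -4 - 6 = -10)
h(g) = -78/7 (h(g) = (⅐)*(-78) = -78/7)
h(q(-13, 8)) - 1*48914 = -78/7 - 1*48914 = -78/7 - 48914 = -342476/7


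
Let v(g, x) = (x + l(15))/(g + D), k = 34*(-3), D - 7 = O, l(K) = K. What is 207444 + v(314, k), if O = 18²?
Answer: 44600431/215 ≈ 2.0744e+5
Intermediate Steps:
O = 324
D = 331 (D = 7 + 324 = 331)
k = -102
v(g, x) = (15 + x)/(331 + g) (v(g, x) = (x + 15)/(g + 331) = (15 + x)/(331 + g))
207444 + v(314, k) = 207444 + (15 - 102)/(331 + 314) = 207444 - 87/645 = 207444 + (1/645)*(-87) = 207444 - 29/215 = 44600431/215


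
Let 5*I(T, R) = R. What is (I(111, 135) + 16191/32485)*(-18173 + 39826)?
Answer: 19342321758/32485 ≈ 5.9542e+5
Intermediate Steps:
I(T, R) = R/5
(I(111, 135) + 16191/32485)*(-18173 + 39826) = ((1/5)*135 + 16191/32485)*(-18173 + 39826) = (27 + 16191*(1/32485))*21653 = (27 + 16191/32485)*21653 = (893286/32485)*21653 = 19342321758/32485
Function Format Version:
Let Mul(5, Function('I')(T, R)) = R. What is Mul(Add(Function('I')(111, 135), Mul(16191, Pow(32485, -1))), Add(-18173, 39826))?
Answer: Rational(19342321758, 32485) ≈ 5.9542e+5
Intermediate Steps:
Function('I')(T, R) = Mul(Rational(1, 5), R)
Mul(Add(Function('I')(111, 135), Mul(16191, Pow(32485, -1))), Add(-18173, 39826)) = Mul(Add(Mul(Rational(1, 5), 135), Mul(16191, Pow(32485, -1))), Add(-18173, 39826)) = Mul(Add(27, Mul(16191, Rational(1, 32485))), 21653) = Mul(Add(27, Rational(16191, 32485)), 21653) = Mul(Rational(893286, 32485), 21653) = Rational(19342321758, 32485)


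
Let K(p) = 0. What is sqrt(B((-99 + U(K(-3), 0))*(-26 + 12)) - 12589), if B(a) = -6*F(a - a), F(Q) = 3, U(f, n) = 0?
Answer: I*sqrt(12607) ≈ 112.28*I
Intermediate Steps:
B(a) = -18 (B(a) = -6*3 = -18)
sqrt(B((-99 + U(K(-3), 0))*(-26 + 12)) - 12589) = sqrt(-18 - 12589) = sqrt(-12607) = I*sqrt(12607)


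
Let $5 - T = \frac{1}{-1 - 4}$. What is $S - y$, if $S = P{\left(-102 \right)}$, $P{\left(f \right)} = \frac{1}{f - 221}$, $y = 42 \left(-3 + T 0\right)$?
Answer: $\frac{40697}{323} \approx 126.0$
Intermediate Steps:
$T = \frac{26}{5}$ ($T = 5 - \frac{1}{-1 - 4} = 5 - \frac{1}{-5} = 5 - - \frac{1}{5} = 5 + \frac{1}{5} = \frac{26}{5} \approx 5.2$)
$y = -126$ ($y = 42 \left(-3 + \frac{26}{5} \cdot 0\right) = 42 \left(-3 + 0\right) = 42 \left(-3\right) = -126$)
$P{\left(f \right)} = \frac{1}{-221 + f}$
$S = - \frac{1}{323}$ ($S = \frac{1}{-221 - 102} = \frac{1}{-323} = - \frac{1}{323} \approx -0.003096$)
$S - y = - \frac{1}{323} - -126 = - \frac{1}{323} + 126 = \frac{40697}{323}$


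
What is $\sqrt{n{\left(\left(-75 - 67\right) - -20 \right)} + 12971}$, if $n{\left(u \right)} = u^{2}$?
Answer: $3 \sqrt{3095} \approx 166.9$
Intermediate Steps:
$\sqrt{n{\left(\left(-75 - 67\right) - -20 \right)} + 12971} = \sqrt{\left(\left(-75 - 67\right) - -20\right)^{2} + 12971} = \sqrt{\left(-142 + 20\right)^{2} + 12971} = \sqrt{\left(-122\right)^{2} + 12971} = \sqrt{14884 + 12971} = \sqrt{27855} = 3 \sqrt{3095}$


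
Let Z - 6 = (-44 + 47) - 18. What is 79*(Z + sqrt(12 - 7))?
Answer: -711 + 79*sqrt(5) ≈ -534.35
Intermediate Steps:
Z = -9 (Z = 6 + ((-44 + 47) - 18) = 6 + (3 - 18) = 6 - 15 = -9)
79*(Z + sqrt(12 - 7)) = 79*(-9 + sqrt(12 - 7)) = 79*(-9 + sqrt(5)) = -711 + 79*sqrt(5)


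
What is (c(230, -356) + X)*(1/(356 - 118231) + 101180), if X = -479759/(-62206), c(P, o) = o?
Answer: -258396508134706923/7332532250 ≈ -3.5240e+7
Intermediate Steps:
X = 479759/62206 (X = -479759*(-1/62206) = 479759/62206 ≈ 7.7124)
(c(230, -356) + X)*(1/(356 - 118231) + 101180) = (-356 + 479759/62206)*(1/(356 - 118231) + 101180) = -21665577*(1/(-117875) + 101180)/62206 = -21665577*(-1/117875 + 101180)/62206 = -21665577/62206*11926592499/117875 = -258396508134706923/7332532250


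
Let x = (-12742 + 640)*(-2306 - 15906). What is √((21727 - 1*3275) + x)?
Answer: 2*√55105019 ≈ 14847.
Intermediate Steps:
x = 220401624 (x = -12102*(-18212) = 220401624)
√((21727 - 1*3275) + x) = √((21727 - 1*3275) + 220401624) = √((21727 - 3275) + 220401624) = √(18452 + 220401624) = √220420076 = 2*√55105019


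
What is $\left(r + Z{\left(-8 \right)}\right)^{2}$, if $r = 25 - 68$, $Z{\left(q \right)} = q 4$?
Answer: $5625$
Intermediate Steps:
$Z{\left(q \right)} = 4 q$
$r = -43$ ($r = 25 - 68 = -43$)
$\left(r + Z{\left(-8 \right)}\right)^{2} = \left(-43 + 4 \left(-8\right)\right)^{2} = \left(-43 - 32\right)^{2} = \left(-75\right)^{2} = 5625$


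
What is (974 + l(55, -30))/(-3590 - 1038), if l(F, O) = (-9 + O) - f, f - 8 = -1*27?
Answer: -477/2314 ≈ -0.20614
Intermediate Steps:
f = -19 (f = 8 - 1*27 = 8 - 27 = -19)
l(F, O) = 10 + O (l(F, O) = (-9 + O) - 1*(-19) = (-9 + O) + 19 = 10 + O)
(974 + l(55, -30))/(-3590 - 1038) = (974 + (10 - 30))/(-3590 - 1038) = (974 - 20)/(-4628) = 954*(-1/4628) = -477/2314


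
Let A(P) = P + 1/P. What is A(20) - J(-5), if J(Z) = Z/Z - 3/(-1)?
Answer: 321/20 ≈ 16.050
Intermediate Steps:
J(Z) = 4 (J(Z) = 1 - 3*(-1) = 1 + 3 = 4)
A(20) - J(-5) = (20 + 1/20) - 1*4 = (20 + 1/20) - 4 = 401/20 - 4 = 321/20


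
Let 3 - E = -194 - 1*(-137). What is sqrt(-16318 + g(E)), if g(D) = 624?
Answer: I*sqrt(15694) ≈ 125.28*I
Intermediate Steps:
E = 60 (E = 3 - (-194 - 1*(-137)) = 3 - (-194 + 137) = 3 - 1*(-57) = 3 + 57 = 60)
sqrt(-16318 + g(E)) = sqrt(-16318 + 624) = sqrt(-15694) = I*sqrt(15694)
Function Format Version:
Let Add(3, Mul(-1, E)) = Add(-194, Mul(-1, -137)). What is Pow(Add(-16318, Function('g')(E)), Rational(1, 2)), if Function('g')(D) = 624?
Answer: Mul(I, Pow(15694, Rational(1, 2))) ≈ Mul(125.28, I)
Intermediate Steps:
E = 60 (E = Add(3, Mul(-1, Add(-194, Mul(-1, -137)))) = Add(3, Mul(-1, Add(-194, 137))) = Add(3, Mul(-1, -57)) = Add(3, 57) = 60)
Pow(Add(-16318, Function('g')(E)), Rational(1, 2)) = Pow(Add(-16318, 624), Rational(1, 2)) = Pow(-15694, Rational(1, 2)) = Mul(I, Pow(15694, Rational(1, 2)))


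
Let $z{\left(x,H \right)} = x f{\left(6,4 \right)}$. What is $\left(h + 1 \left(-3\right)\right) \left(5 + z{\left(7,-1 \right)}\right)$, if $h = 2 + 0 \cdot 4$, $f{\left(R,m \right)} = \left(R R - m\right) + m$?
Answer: $-257$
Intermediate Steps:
$f{\left(R,m \right)} = R^{2}$ ($f{\left(R,m \right)} = \left(R^{2} - m\right) + m = R^{2}$)
$z{\left(x,H \right)} = 36 x$ ($z{\left(x,H \right)} = x 6^{2} = x 36 = 36 x$)
$h = 2$ ($h = 2 + 0 = 2$)
$\left(h + 1 \left(-3\right)\right) \left(5 + z{\left(7,-1 \right)}\right) = \left(2 + 1 \left(-3\right)\right) \left(5 + 36 \cdot 7\right) = \left(2 - 3\right) \left(5 + 252\right) = \left(-1\right) 257 = -257$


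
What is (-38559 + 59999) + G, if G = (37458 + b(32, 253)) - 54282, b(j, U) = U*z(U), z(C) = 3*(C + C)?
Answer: 388670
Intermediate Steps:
z(C) = 6*C (z(C) = 3*(2*C) = 6*C)
b(j, U) = 6*U² (b(j, U) = U*(6*U) = 6*U²)
G = 367230 (G = (37458 + 6*253²) - 54282 = (37458 + 6*64009) - 54282 = (37458 + 384054) - 54282 = 421512 - 54282 = 367230)
(-38559 + 59999) + G = (-38559 + 59999) + 367230 = 21440 + 367230 = 388670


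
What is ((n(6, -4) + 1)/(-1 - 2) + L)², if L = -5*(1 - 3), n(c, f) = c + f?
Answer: 81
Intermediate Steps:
L = 10 (L = -5*(-2) = 10)
((n(6, -4) + 1)/(-1 - 2) + L)² = (((6 - 4) + 1)/(-1 - 2) + 10)² = ((2 + 1)/(-3) + 10)² = (3*(-⅓) + 10)² = (-1 + 10)² = 9² = 81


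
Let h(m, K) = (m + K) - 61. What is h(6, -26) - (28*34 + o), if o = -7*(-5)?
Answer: -1068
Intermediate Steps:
h(m, K) = -61 + K + m (h(m, K) = (K + m) - 61 = -61 + K + m)
o = 35
h(6, -26) - (28*34 + o) = (-61 - 26 + 6) - (28*34 + 35) = -81 - (952 + 35) = -81 - 1*987 = -81 - 987 = -1068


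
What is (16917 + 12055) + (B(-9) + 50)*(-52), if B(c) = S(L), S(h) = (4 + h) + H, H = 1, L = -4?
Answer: 26320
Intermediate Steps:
S(h) = 5 + h (S(h) = (4 + h) + 1 = 5 + h)
B(c) = 1 (B(c) = 5 - 4 = 1)
(16917 + 12055) + (B(-9) + 50)*(-52) = (16917 + 12055) + (1 + 50)*(-52) = 28972 + 51*(-52) = 28972 - 2652 = 26320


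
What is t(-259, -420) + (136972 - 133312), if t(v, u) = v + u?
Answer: 2981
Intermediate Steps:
t(v, u) = u + v
t(-259, -420) + (136972 - 133312) = (-420 - 259) + (136972 - 133312) = -679 + 3660 = 2981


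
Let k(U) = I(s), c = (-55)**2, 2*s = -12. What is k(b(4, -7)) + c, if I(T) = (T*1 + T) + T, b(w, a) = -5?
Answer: 3007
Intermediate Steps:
s = -6 (s = (1/2)*(-12) = -6)
c = 3025
I(T) = 3*T (I(T) = (T + T) + T = 2*T + T = 3*T)
k(U) = -18 (k(U) = 3*(-6) = -18)
k(b(4, -7)) + c = -18 + 3025 = 3007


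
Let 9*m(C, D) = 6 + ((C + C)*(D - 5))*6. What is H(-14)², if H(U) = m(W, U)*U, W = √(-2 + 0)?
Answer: -2263408/9 - 59584*I*√2/9 ≈ -2.5149e+5 - 9362.7*I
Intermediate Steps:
W = I*√2 (W = √(-2) = I*√2 ≈ 1.4142*I)
m(C, D) = ⅔ + 4*C*(-5 + D)/3 (m(C, D) = (6 + ((C + C)*(D - 5))*6)/9 = (6 + ((2*C)*(-5 + D))*6)/9 = (6 + (2*C*(-5 + D))*6)/9 = (6 + 12*C*(-5 + D))/9 = ⅔ + 4*C*(-5 + D)/3)
H(U) = U*(⅔ - 20*I*√2/3 + 4*I*U*√2/3) (H(U) = (⅔ - 20*I*√2/3 + 4*(I*√2)*U/3)*U = (⅔ - 20*I*√2/3 + 4*I*U*√2/3)*U = U*(⅔ - 20*I*√2/3 + 4*I*U*√2/3))
H(-14)² = ((⅔)*(-14)*(1 - 10*I*√2 + 2*I*(-14)*√2))² = ((⅔)*(-14)*(1 - 10*I*√2 - 28*I*√2))² = ((⅔)*(-14)*(1 - 38*I*√2))² = (-28/3 + 1064*I*√2/3)²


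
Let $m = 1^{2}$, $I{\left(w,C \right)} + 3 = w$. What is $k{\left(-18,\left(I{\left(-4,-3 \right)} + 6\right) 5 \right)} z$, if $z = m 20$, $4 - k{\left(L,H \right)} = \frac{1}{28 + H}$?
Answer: $\frac{1820}{23} \approx 79.13$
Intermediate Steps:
$I{\left(w,C \right)} = -3 + w$
$m = 1$
$k{\left(L,H \right)} = 4 - \frac{1}{28 + H}$
$z = 20$ ($z = 1 \cdot 20 = 20$)
$k{\left(-18,\left(I{\left(-4,-3 \right)} + 6\right) 5 \right)} z = \frac{111 + 4 \left(\left(-3 - 4\right) + 6\right) 5}{28 + \left(\left(-3 - 4\right) + 6\right) 5} \cdot 20 = \frac{111 + 4 \left(-7 + 6\right) 5}{28 + \left(-7 + 6\right) 5} \cdot 20 = \frac{111 + 4 \left(\left(-1\right) 5\right)}{28 - 5} \cdot 20 = \frac{111 + 4 \left(-5\right)}{28 - 5} \cdot 20 = \frac{111 - 20}{23} \cdot 20 = \frac{1}{23} \cdot 91 \cdot 20 = \frac{91}{23} \cdot 20 = \frac{1820}{23}$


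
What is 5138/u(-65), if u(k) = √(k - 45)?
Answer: -2569*I*√110/55 ≈ -489.89*I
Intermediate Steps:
u(k) = √(-45 + k)
5138/u(-65) = 5138/(√(-45 - 65)) = 5138/(√(-110)) = 5138/((I*√110)) = 5138*(-I*√110/110) = -2569*I*√110/55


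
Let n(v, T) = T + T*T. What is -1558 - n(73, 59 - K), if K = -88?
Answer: -23314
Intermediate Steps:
n(v, T) = T + T²
-1558 - n(73, 59 - K) = -1558 - (59 - 1*(-88))*(1 + (59 - 1*(-88))) = -1558 - (59 + 88)*(1 + (59 + 88)) = -1558 - 147*(1 + 147) = -1558 - 147*148 = -1558 - 1*21756 = -1558 - 21756 = -23314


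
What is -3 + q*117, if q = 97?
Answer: 11346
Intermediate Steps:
-3 + q*117 = -3 + 97*117 = -3 + 11349 = 11346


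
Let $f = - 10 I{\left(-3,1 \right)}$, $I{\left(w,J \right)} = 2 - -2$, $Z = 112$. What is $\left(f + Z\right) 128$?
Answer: $9216$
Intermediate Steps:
$I{\left(w,J \right)} = 4$ ($I{\left(w,J \right)} = 2 + 2 = 4$)
$f = -40$ ($f = \left(-10\right) 4 = -40$)
$\left(f + Z\right) 128 = \left(-40 + 112\right) 128 = 72 \cdot 128 = 9216$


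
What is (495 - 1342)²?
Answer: 717409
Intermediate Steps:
(495 - 1342)² = (-847)² = 717409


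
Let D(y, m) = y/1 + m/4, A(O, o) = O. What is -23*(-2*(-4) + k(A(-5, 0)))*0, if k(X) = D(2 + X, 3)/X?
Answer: 0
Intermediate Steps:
D(y, m) = y + m/4 (D(y, m) = y*1 + m*(¼) = y + m/4)
k(X) = (11/4 + X)/X (k(X) = ((2 + X) + (¼)*3)/X = ((2 + X) + ¾)/X = (11/4 + X)/X)
-23*(-2*(-4) + k(A(-5, 0)))*0 = -23*(-2*(-4) + (11/4 - 5)/(-5))*0 = -23*(8 - ⅕*(-9/4))*0 = -23*(8 + 9/20)*0 = -23*169/20*0 = -3887/20*0 = 0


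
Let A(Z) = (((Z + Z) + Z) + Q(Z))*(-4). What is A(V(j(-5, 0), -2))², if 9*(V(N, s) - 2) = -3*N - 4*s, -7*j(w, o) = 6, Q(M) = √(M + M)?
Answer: 684800/441 + 128000*√7/441 ≈ 2320.8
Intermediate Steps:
Q(M) = √2*√M (Q(M) = √(2*M) = √2*√M)
j(w, o) = -6/7 (j(w, o) = -⅐*6 = -6/7)
V(N, s) = 2 - 4*s/9 - N/3 (V(N, s) = 2 + (-3*N - 4*s)/9 = 2 + (-4*s - 3*N)/9 = 2 + (-4*s/9 - N/3) = 2 - 4*s/9 - N/3)
A(Z) = -12*Z - 4*√2*√Z (A(Z) = (((Z + Z) + Z) + √2*√Z)*(-4) = ((2*Z + Z) + √2*√Z)*(-4) = (3*Z + √2*√Z)*(-4) = -12*Z - 4*√2*√Z)
A(V(j(-5, 0), -2))² = (-12*(2 - 4/9*(-2) - ⅓*(-6/7)) - 4*√2*√(2 - 4/9*(-2) - ⅓*(-6/7)))² = (-12*(2 + 8/9 + 2/7) - 4*√2*√(2 + 8/9 + 2/7))² = (-12*200/63 - 4*√2*√(200/63))² = (-800/21 - 4*√2*10*√14/21)² = (-800/21 - 80*√7/21)²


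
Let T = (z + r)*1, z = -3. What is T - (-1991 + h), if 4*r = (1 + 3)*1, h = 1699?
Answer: 290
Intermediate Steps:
r = 1 (r = ((1 + 3)*1)/4 = (4*1)/4 = (¼)*4 = 1)
T = -2 (T = (-3 + 1)*1 = -2*1 = -2)
T - (-1991 + h) = -2 - (-1991 + 1699) = -2 - 1*(-292) = -2 + 292 = 290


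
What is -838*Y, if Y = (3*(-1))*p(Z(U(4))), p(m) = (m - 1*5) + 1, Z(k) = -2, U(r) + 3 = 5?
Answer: -15084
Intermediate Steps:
U(r) = 2 (U(r) = -3 + 5 = 2)
p(m) = -4 + m (p(m) = (m - 5) + 1 = (-5 + m) + 1 = -4 + m)
Y = 18 (Y = (3*(-1))*(-4 - 2) = -3*(-6) = 18)
-838*Y = -838*18 = -15084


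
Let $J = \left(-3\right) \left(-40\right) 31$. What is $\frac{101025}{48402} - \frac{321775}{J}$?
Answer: $- \frac{168874895}{2000616} \approx -84.411$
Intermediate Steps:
$J = 3720$ ($J = 120 \cdot 31 = 3720$)
$\frac{101025}{48402} - \frac{321775}{J} = \frac{101025}{48402} - \frac{321775}{3720} = 101025 \cdot \frac{1}{48402} - \frac{64355}{744} = \frac{11225}{5378} - \frac{64355}{744} = - \frac{168874895}{2000616}$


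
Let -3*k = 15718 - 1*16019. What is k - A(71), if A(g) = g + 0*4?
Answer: 88/3 ≈ 29.333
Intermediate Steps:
A(g) = g (A(g) = g + 0 = g)
k = 301/3 (k = -(15718 - 1*16019)/3 = -(15718 - 16019)/3 = -⅓*(-301) = 301/3 ≈ 100.33)
k - A(71) = 301/3 - 1*71 = 301/3 - 71 = 88/3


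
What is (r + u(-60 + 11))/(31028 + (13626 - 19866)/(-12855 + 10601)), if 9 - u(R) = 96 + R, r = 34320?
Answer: 19317907/17485838 ≈ 1.1048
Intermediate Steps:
u(R) = -87 - R (u(R) = 9 - (96 + R) = 9 + (-96 - R) = -87 - R)
(r + u(-60 + 11))/(31028 + (13626 - 19866)/(-12855 + 10601)) = (34320 + (-87 - (-60 + 11)))/(31028 + (13626 - 19866)/(-12855 + 10601)) = (34320 + (-87 - 1*(-49)))/(31028 - 6240/(-2254)) = (34320 + (-87 + 49))/(31028 - 6240*(-1/2254)) = (34320 - 38)/(31028 + 3120/1127) = 34282/(34971676/1127) = 34282*(1127/34971676) = 19317907/17485838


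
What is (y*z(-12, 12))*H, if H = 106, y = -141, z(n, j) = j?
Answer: -179352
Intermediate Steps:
(y*z(-12, 12))*H = -141*12*106 = -1692*106 = -179352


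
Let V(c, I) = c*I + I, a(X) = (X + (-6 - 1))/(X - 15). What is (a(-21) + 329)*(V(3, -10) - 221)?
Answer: -86072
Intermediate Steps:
a(X) = (-7 + X)/(-15 + X) (a(X) = (X - 7)/(-15 + X) = (-7 + X)/(-15 + X))
V(c, I) = I + I*c (V(c, I) = I*c + I = I + I*c)
(a(-21) + 329)*(V(3, -10) - 221) = ((-7 - 21)/(-15 - 21) + 329)*(-10*(1 + 3) - 221) = (-28/(-36) + 329)*(-10*4 - 221) = (-1/36*(-28) + 329)*(-40 - 221) = (7/9 + 329)*(-261) = (2968/9)*(-261) = -86072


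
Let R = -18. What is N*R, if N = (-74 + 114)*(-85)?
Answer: 61200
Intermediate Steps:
N = -3400 (N = 40*(-85) = -3400)
N*R = -3400*(-18) = 61200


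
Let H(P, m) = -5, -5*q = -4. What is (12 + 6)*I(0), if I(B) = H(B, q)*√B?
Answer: 0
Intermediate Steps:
q = ⅘ (q = -⅕*(-4) = ⅘ ≈ 0.80000)
I(B) = -5*√B
(12 + 6)*I(0) = (12 + 6)*(-5*√0) = 18*(-5*0) = 18*0 = 0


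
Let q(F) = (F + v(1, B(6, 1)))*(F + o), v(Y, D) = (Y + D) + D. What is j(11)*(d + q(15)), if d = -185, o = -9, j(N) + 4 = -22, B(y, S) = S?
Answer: 2002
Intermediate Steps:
j(N) = -26 (j(N) = -4 - 22 = -26)
v(Y, D) = Y + 2*D (v(Y, D) = (D + Y) + D = Y + 2*D)
q(F) = (-9 + F)*(3 + F) (q(F) = (F + (1 + 2*1))*(F - 9) = (F + (1 + 2))*(-9 + F) = (F + 3)*(-9 + F) = (3 + F)*(-9 + F) = (-9 + F)*(3 + F))
j(11)*(d + q(15)) = -26*(-185 + (-27 + 15² - 6*15)) = -26*(-185 + (-27 + 225 - 90)) = -26*(-185 + 108) = -26*(-77) = 2002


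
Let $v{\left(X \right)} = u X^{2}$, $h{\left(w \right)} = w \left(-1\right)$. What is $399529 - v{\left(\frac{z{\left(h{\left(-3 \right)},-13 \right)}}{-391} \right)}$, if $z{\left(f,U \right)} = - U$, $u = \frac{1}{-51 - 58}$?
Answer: $\frac{6657762842510}{16664029} \approx 3.9953 \cdot 10^{5}$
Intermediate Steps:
$u = - \frac{1}{109}$ ($u = \frac{1}{-109} = - \frac{1}{109} \approx -0.0091743$)
$h{\left(w \right)} = - w$
$v{\left(X \right)} = - \frac{X^{2}}{109}$
$399529 - v{\left(\frac{z{\left(h{\left(-3 \right)},-13 \right)}}{-391} \right)} = 399529 - - \frac{\left(\frac{\left(-1\right) \left(-13\right)}{-391}\right)^{2}}{109} = 399529 - - \frac{\left(13 \left(- \frac{1}{391}\right)\right)^{2}}{109} = 399529 - - \frac{\left(- \frac{13}{391}\right)^{2}}{109} = 399529 - \left(- \frac{1}{109}\right) \frac{169}{152881} = 399529 - - \frac{169}{16664029} = 399529 + \frac{169}{16664029} = \frac{6657762842510}{16664029}$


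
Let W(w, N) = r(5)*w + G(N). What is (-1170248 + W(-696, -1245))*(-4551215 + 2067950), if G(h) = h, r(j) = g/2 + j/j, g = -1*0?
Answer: 2910855917085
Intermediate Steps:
g = 0
r(j) = 1 (r(j) = 0/2 + j/j = 0*(1/2) + 1 = 0 + 1 = 1)
W(w, N) = N + w (W(w, N) = 1*w + N = w + N = N + w)
(-1170248 + W(-696, -1245))*(-4551215 + 2067950) = (-1170248 + (-1245 - 696))*(-4551215 + 2067950) = (-1170248 - 1941)*(-2483265) = -1172189*(-2483265) = 2910855917085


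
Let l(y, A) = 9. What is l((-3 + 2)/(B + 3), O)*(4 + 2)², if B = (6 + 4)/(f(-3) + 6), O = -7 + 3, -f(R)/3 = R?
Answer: 324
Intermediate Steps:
f(R) = -3*R
O = -4
B = ⅔ (B = (6 + 4)/(-3*(-3) + 6) = 10/(9 + 6) = 10/15 = 10*(1/15) = ⅔ ≈ 0.66667)
l((-3 + 2)/(B + 3), O)*(4 + 2)² = 9*(4 + 2)² = 9*6² = 9*36 = 324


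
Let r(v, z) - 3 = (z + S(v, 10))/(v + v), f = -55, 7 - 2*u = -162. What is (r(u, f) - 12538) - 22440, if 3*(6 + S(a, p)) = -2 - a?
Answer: -35465189/1014 ≈ -34976.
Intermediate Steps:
u = 169/2 (u = 7/2 - 1/2*(-162) = 7/2 + 81 = 169/2 ≈ 84.500)
S(a, p) = -20/3 - a/3 (S(a, p) = -6 + (-2 - a)/3 = -6 + (-2/3 - a/3) = -20/3 - a/3)
r(v, z) = 3 + (-20/3 + z - v/3)/(2*v) (r(v, z) = 3 + (z + (-20/3 - v/3))/(v + v) = 3 + (-20/3 + z - v/3)/((2*v)) = 3 + (-20/3 + z - v/3)*(1/(2*v)) = 3 + (-20/3 + z - v/3)/(2*v))
(r(u, f) - 12538) - 22440 = ((-20 + 3*(-55) + 17*(169/2))/(6*(169/2)) - 12538) - 22440 = ((1/6)*(2/169)*(-20 - 165 + 2873/2) - 12538) - 22440 = ((1/6)*(2/169)*(2503/2) - 12538) - 22440 = (2503/1014 - 12538) - 22440 = -12711029/1014 - 22440 = -35465189/1014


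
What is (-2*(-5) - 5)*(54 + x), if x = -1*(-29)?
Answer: 415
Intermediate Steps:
x = 29
(-2*(-5) - 5)*(54 + x) = (-2*(-5) - 5)*(54 + 29) = (10 - 5)*83 = 5*83 = 415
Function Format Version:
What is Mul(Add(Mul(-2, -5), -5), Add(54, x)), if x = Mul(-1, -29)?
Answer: 415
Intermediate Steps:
x = 29
Mul(Add(Mul(-2, -5), -5), Add(54, x)) = Mul(Add(Mul(-2, -5), -5), Add(54, 29)) = Mul(Add(10, -5), 83) = Mul(5, 83) = 415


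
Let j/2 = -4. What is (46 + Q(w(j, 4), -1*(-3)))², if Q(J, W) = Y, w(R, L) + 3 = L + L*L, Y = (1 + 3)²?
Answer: 3844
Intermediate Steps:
j = -8 (j = 2*(-4) = -8)
Y = 16 (Y = 4² = 16)
w(R, L) = -3 + L + L² (w(R, L) = -3 + (L + L*L) = -3 + (L + L²) = -3 + L + L²)
Q(J, W) = 16
(46 + Q(w(j, 4), -1*(-3)))² = (46 + 16)² = 62² = 3844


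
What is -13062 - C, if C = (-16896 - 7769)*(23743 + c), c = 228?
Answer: 591231653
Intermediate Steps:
C = -591244715 (C = (-16896 - 7769)*(23743 + 228) = -24665*23971 = -591244715)
-13062 - C = -13062 - 1*(-591244715) = -13062 + 591244715 = 591231653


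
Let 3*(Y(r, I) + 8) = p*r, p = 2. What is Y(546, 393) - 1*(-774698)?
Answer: 775054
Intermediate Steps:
Y(r, I) = -8 + 2*r/3 (Y(r, I) = -8 + (2*r)/3 = -8 + 2*r/3)
Y(546, 393) - 1*(-774698) = (-8 + (⅔)*546) - 1*(-774698) = (-8 + 364) + 774698 = 356 + 774698 = 775054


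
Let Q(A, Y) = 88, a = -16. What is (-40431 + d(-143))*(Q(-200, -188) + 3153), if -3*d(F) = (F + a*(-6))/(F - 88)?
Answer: -12972671990/99 ≈ -1.3104e+8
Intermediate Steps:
d(F) = -(96 + F)/(3*(-88 + F)) (d(F) = -(F - 16*(-6))/(3*(F - 88)) = -(F + 96)/(3*(-88 + F)) = -(96 + F)/(3*(-88 + F)))
(-40431 + d(-143))*(Q(-200, -188) + 3153) = (-40431 + (-96 - 1*(-143))/(3*(-88 - 143)))*(88 + 3153) = (-40431 + (⅓)*(-96 + 143)/(-231))*3241 = (-40431 + (⅓)*(-1/231)*47)*3241 = (-40431 - 47/693)*3241 = -28018730/693*3241 = -12972671990/99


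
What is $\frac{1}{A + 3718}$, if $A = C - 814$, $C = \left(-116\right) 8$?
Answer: $\frac{1}{1976} \approx 0.00050607$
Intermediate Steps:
$C = -928$
$A = -1742$ ($A = -928 - 814 = -1742$)
$\frac{1}{A + 3718} = \frac{1}{-1742 + 3718} = \frac{1}{1976}$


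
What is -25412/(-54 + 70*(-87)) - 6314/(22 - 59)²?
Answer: -1001047/2102784 ≈ -0.47606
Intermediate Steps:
-25412/(-54 + 70*(-87)) - 6314/(22 - 59)² = -25412/(-54 - 6090) - 6314/((-37)²) = -25412/(-6144) - 6314/1369 = -25412*(-1/6144) - 6314*1/1369 = 6353/1536 - 6314/1369 = -1001047/2102784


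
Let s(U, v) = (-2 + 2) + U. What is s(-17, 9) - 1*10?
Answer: -27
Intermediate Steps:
s(U, v) = U (s(U, v) = 0 + U = U)
s(-17, 9) - 1*10 = -17 - 1*10 = -17 - 10 = -27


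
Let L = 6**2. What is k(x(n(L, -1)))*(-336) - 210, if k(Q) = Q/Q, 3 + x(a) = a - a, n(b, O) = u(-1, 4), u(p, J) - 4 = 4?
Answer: -546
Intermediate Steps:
L = 36
u(p, J) = 8 (u(p, J) = 4 + 4 = 8)
n(b, O) = 8
x(a) = -3 (x(a) = -3 + (a - a) = -3 + 0 = -3)
k(Q) = 1
k(x(n(L, -1)))*(-336) - 210 = 1*(-336) - 210 = -336 - 210 = -546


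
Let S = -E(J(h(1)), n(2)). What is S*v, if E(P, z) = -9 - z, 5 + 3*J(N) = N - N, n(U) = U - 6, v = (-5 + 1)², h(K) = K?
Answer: 80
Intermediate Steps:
v = 16 (v = (-4)² = 16)
n(U) = -6 + U
J(N) = -5/3 (J(N) = -5/3 + (N - N)/3 = -5/3 + (⅓)*0 = -5/3 + 0 = -5/3)
S = 5 (S = -(-9 - (-6 + 2)) = -(-9 - 1*(-4)) = -(-9 + 4) = -1*(-5) = 5)
S*v = 5*16 = 80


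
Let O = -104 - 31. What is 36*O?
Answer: -4860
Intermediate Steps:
O = -135
36*O = 36*(-135) = -4860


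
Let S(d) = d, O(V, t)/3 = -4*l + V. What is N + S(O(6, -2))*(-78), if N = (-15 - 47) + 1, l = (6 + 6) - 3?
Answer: 6959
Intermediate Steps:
l = 9 (l = 12 - 3 = 9)
O(V, t) = -108 + 3*V (O(V, t) = 3*(-4*9 + V) = 3*(-36 + V) = -108 + 3*V)
N = -61 (N = -62 + 1 = -61)
N + S(O(6, -2))*(-78) = -61 + (-108 + 3*6)*(-78) = -61 + (-108 + 18)*(-78) = -61 - 90*(-78) = -61 + 7020 = 6959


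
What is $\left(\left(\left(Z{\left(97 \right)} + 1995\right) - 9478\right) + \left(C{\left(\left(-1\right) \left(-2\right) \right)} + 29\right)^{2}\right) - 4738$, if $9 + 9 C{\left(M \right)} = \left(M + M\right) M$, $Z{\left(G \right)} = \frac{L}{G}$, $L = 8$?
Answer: $- \frac{89462549}{7857} \approx -11386.0$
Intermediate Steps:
$Z{\left(G \right)} = \frac{8}{G}$
$C{\left(M \right)} = -1 + \frac{2 M^{2}}{9}$ ($C{\left(M \right)} = -1 + \frac{\left(M + M\right) M}{9} = -1 + \frac{2 M M}{9} = -1 + \frac{2 M^{2}}{9}$)
$\left(\left(\left(Z{\left(97 \right)} + 1995\right) - 9478\right) + \left(C{\left(\left(-1\right) \left(-2\right) \right)} + 29\right)^{2}\right) - 4738 = \left(\left(\left(\frac{8}{97} + 1995\right) - 9478\right) + \left(\left(-1 + \frac{2 \left(\left(-1\right) \left(-2\right)\right)^{2}}{9}\right) + 29\right)^{2}\right) - 4738 = \left(\left(\left(8 \cdot \frac{1}{97} + 1995\right) - 9478\right) + \left(\left(-1 + \frac{2 \cdot 2^{2}}{9}\right) + 29\right)^{2}\right) - 4738 = \left(\left(\left(\frac{8}{97} + 1995\right) - 9478\right) + \left(\left(-1 + \frac{2}{9} \cdot 4\right) + 29\right)^{2}\right) - 4738 = \left(\left(\frac{193523}{97} - 9478\right) + \left(\left(-1 + \frac{8}{9}\right) + 29\right)^{2}\right) - 4738 = \left(- \frac{725843}{97} + \left(- \frac{1}{9} + 29\right)^{2}\right) - 4738 = \left(- \frac{725843}{97} + \left(\frac{260}{9}\right)^{2}\right) - 4738 = \left(- \frac{725843}{97} + \frac{67600}{81}\right) - 4738 = - \frac{52236083}{7857} - 4738 = - \frac{89462549}{7857}$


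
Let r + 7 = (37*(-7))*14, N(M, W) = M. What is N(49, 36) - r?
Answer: 3682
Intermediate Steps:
r = -3633 (r = -7 + (37*(-7))*14 = -7 - 259*14 = -7 - 3626 = -3633)
N(49, 36) - r = 49 - 1*(-3633) = 49 + 3633 = 3682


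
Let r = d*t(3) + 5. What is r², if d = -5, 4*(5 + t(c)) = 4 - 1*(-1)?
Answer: 9025/16 ≈ 564.06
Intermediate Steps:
t(c) = -15/4 (t(c) = -5 + (4 - 1*(-1))/4 = -5 + (4 + 1)/4 = -5 + (¼)*5 = -5 + 5/4 = -15/4)
r = 95/4 (r = -5*(-15/4) + 5 = 75/4 + 5 = 95/4 ≈ 23.750)
r² = (95/4)² = 9025/16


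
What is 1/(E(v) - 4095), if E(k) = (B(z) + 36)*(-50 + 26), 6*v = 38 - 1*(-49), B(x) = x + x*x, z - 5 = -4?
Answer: -1/5007 ≈ -0.00019972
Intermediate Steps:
z = 1 (z = 5 - 4 = 1)
B(x) = x + x²
v = 29/2 (v = (38 - 1*(-49))/6 = (38 + 49)/6 = (⅙)*87 = 29/2 ≈ 14.500)
E(k) = -912 (E(k) = (1*(1 + 1) + 36)*(-50 + 26) = (1*2 + 36)*(-24) = (2 + 36)*(-24) = 38*(-24) = -912)
1/(E(v) - 4095) = 1/(-912 - 4095) = 1/(-5007) = -1/5007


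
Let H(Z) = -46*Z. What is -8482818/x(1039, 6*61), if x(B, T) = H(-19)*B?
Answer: -4241409/454043 ≈ -9.3414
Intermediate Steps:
x(B, T) = 874*B (x(B, T) = (-46*(-19))*B = 874*B)
-8482818/x(1039, 6*61) = -8482818/(874*1039) = -8482818/908086 = -8482818*1/908086 = -4241409/454043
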